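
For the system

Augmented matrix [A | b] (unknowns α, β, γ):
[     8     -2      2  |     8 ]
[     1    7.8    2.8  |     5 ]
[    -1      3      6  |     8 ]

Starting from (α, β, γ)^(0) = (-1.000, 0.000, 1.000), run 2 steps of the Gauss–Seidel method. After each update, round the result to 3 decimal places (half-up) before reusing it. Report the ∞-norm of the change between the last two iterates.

Iteration 1:
  α = (8 - (-2)·0.000 - (2)·1.000) / (8) = 0.750
  β = (5 - (1)·0.750 - (2.8)·1.000) / (7.8) = 0.186
  γ = (8 - (-1)·0.750 - (3)·0.186) / (6) = 1.365
Iteration 2:
  α = (8 - (-2)·0.186 - (2)·1.365) / (8) = 0.705
  β = (5 - (1)·0.705 - (2.8)·1.365) / (7.8) = 0.061
  γ = (8 - (-1)·0.705 - (3)·0.061) / (6) = 1.420
Change: (-0.045, -0.125, 0.055) → max |·| = 0.125

0.125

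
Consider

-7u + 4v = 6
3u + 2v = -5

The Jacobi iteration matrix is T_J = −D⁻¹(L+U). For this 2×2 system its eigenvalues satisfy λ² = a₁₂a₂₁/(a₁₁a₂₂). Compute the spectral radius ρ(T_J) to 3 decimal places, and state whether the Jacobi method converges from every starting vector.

a₁₂a₂₁/(a₁₁a₂₂) = (4)·(3) / ((-7)·(2)) = -0.857143
ρ = √|-0.857143| = √0.857143 = 0.926
ρ < 1, so Jacobi converges

0.926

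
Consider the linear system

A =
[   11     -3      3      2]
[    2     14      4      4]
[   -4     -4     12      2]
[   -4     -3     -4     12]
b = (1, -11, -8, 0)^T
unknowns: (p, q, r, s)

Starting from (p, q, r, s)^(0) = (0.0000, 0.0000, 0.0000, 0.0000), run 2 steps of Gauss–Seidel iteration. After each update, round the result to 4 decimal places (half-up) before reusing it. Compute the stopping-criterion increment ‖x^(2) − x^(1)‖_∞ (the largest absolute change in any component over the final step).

0.3760

Iteration 1:
  p = (1 - (-3)·0.0000 - (3)·0.0000 - (2)·0.0000) / (11) = 0.0909
  q = (-11 - (2)·0.0909 - (4)·0.0000 - (4)·0.0000) / (14) = -0.7987
  r = (-8 - (-4)·0.0909 - (-4)·-0.7987 - (2)·0.0000) / (12) = -0.9026
  s = (0 - (-4)·0.0909 - (-3)·-0.7987 - (-4)·-0.9026) / (12) = -0.4702
Iteration 2:
  p = (1 - (-3)·-0.7987 - (3)·-0.9026 - (2)·-0.4702) / (11) = 0.2047
  q = (-11 - (2)·0.2047 - (4)·-0.9026 - (4)·-0.4702) / (14) = -0.4227
  r = (-8 - (-4)·0.2047 - (-4)·-0.4227 - (2)·-0.4702) / (12) = -0.6610
  s = (0 - (-4)·0.2047 - (-3)·-0.4227 - (-4)·-0.6610) / (12) = -0.2578
Change: (0.1138, 0.3760, 0.2416, 0.2124) → max |·| = 0.3760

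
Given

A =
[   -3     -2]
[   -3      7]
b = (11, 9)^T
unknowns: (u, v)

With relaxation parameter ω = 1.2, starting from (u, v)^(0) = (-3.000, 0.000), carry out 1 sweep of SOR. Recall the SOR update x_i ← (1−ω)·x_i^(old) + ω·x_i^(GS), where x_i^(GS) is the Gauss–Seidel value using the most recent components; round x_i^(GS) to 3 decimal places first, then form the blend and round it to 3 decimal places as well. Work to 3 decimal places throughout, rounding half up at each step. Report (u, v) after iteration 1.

(-3.800, -0.412)

Iteration 1:
  u: GS value = (11 - (-2)·0.000) / (-3) = -3.667;  u ← (1−ω)·-3.000 + ω·-3.667 = -3.800
  v: GS value = (9 - (-3)·-3.800) / (7) = -0.343;  v ← (1−ω)·0.000 + ω·-0.343 = -0.412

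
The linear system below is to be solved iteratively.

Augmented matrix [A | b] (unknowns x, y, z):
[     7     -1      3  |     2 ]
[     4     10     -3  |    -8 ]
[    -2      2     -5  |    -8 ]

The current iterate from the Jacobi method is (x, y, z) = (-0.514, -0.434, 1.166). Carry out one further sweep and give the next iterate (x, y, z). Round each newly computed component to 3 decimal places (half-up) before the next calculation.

One sweep:
  x = (2 - (-1)·-0.434 - (3)·1.166) / (7) = -0.276
  y = (-8 - (4)·-0.514 - (-3)·1.166) / (10) = -0.245
  z = (-8 - (-2)·-0.514 - (2)·-0.434) / (-5) = 1.632

(-0.276, -0.245, 1.632)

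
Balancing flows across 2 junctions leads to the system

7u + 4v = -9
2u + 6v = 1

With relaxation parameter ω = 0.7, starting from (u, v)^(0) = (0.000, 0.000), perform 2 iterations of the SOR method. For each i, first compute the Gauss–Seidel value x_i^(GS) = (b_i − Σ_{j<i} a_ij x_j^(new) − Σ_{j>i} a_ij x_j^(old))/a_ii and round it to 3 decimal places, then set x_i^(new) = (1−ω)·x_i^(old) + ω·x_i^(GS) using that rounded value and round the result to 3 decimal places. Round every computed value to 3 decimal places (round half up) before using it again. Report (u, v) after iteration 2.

Iteration 1:
  u: GS value = (-9 - (4)·0.000) / (7) = -1.286;  u ← (1−ω)·0.000 + ω·-1.286 = -0.900
  v: GS value = (1 - (2)·-0.900) / (6) = 0.467;  v ← (1−ω)·0.000 + ω·0.467 = 0.327
Iteration 2:
  u: GS value = (-9 - (4)·0.327) / (7) = -1.473;  u ← (1−ω)·-0.900 + ω·-1.473 = -1.301
  v: GS value = (1 - (2)·-1.301) / (6) = 0.600;  v ← (1−ω)·0.327 + ω·0.600 = 0.518

(-1.301, 0.518)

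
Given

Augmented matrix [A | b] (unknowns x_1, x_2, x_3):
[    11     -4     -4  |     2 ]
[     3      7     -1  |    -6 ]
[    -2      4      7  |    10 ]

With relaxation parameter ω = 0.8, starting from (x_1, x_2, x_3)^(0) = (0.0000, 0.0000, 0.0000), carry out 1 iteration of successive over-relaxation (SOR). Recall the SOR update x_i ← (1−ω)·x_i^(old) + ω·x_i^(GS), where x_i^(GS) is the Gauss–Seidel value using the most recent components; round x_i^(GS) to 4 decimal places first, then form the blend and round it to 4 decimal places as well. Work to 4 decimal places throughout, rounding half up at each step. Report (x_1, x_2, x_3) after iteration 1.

Iteration 1:
  x_1: GS value = (2 - (-4)·0.0000 - (-4)·0.0000) / (11) = 0.1818;  x_1 ← (1−ω)·0.0000 + ω·0.1818 = 0.1454
  x_2: GS value = (-6 - (3)·0.1454 - (-1)·0.0000) / (7) = -0.9195;  x_2 ← (1−ω)·0.0000 + ω·-0.9195 = -0.7356
  x_3: GS value = (10 - (-2)·0.1454 - (4)·-0.7356) / (7) = 1.8905;  x_3 ← (1−ω)·0.0000 + ω·1.8905 = 1.5124

(0.1454, -0.7356, 1.5124)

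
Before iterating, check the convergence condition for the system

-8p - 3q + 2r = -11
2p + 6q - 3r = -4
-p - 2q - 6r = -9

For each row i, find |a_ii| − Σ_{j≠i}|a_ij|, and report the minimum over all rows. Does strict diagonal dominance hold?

row 1: |-8| − (3+2) = 3
row 2: |6| − (2+3) = 1
row 3: |-6| − (1+2) = 3
minimum over rows = 1 → strictly diagonally dominant (convergence guaranteed)

1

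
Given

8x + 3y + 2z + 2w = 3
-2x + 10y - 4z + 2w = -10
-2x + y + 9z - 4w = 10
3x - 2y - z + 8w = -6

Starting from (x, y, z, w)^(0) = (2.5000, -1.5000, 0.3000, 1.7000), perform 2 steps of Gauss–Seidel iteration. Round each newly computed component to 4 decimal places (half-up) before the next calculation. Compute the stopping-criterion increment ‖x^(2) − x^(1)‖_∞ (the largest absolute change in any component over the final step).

1.2949

Iteration 1:
  x = (3 - (3)·-1.5000 - (2)·0.3000 - (2)·1.7000) / (8) = 0.4375
  y = (-10 - (-2)·0.4375 - (-4)·0.3000 - (2)·1.7000) / (10) = -1.1325
  z = (10 - (-2)·0.4375 - (1)·-1.1325 - (-4)·1.7000) / (9) = 2.0897
  w = (-6 - (3)·0.4375 - (-2)·-1.1325 - (-1)·2.0897) / (8) = -0.9360
Iteration 2:
  x = (3 - (3)·-1.1325 - (2)·2.0897 - (2)·-0.9360) / (8) = 0.5113
  y = (-10 - (-2)·0.5113 - (-4)·2.0897 - (2)·-0.9360) / (10) = 0.1253
  z = (10 - (-2)·0.5113 - (1)·0.1253 - (-4)·-0.9360) / (9) = 0.7948
  w = (-6 - (3)·0.5113 - (-2)·0.1253 - (-1)·0.7948) / (8) = -0.8111
Change: (0.0738, 1.2578, -1.2949, 0.1249) → max |·| = 1.2949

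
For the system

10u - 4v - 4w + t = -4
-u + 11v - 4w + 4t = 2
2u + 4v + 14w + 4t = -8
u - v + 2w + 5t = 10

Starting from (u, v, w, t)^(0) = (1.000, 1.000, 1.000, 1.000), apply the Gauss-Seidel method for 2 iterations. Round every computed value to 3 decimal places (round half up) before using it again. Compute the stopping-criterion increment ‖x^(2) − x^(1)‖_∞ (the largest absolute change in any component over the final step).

Iteration 1:
  u = (-4 - (-4)·1.000 - (-4)·1.000 - (1)·1.000) / (10) = 0.300
  v = (2 - (-1)·0.300 - (-4)·1.000 - (4)·1.000) / (11) = 0.209
  w = (-8 - (2)·0.300 - (4)·0.209 - (4)·1.000) / (14) = -0.960
  t = (10 - (1)·0.300 - (-1)·0.209 - (2)·-0.960) / (5) = 2.366
Iteration 2:
  u = (-4 - (-4)·0.209 - (-4)·-0.960 - (1)·2.366) / (10) = -0.937
  v = (2 - (-1)·-0.937 - (-4)·-0.960 - (4)·2.366) / (11) = -1.113
  w = (-8 - (2)·-0.937 - (4)·-1.113 - (4)·2.366) / (14) = -0.796
  t = (10 - (1)·-0.937 - (-1)·-1.113 - (2)·-0.796) / (5) = 2.283
Change: (-1.237, -1.322, 0.164, -0.083) → max |·| = 1.322

1.322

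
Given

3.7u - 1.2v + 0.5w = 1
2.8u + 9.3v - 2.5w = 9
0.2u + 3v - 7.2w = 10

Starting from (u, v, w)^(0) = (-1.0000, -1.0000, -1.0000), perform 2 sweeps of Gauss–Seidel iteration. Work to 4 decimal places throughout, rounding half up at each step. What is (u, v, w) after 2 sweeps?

(0.6384, 0.4783, -1.1719)

Iteration 1:
  u = (1 - (-1.2)·-1.0000 - (0.5)·-1.0000) / (3.7) = 0.0811
  v = (9 - (2.8)·0.0811 - (-2.5)·-1.0000) / (9.3) = 0.6745
  w = (10 - (0.2)·0.0811 - (3)·0.6745) / (-7.2) = -1.1056
Iteration 2:
  u = (1 - (-1.2)·0.6745 - (0.5)·-1.1056) / (3.7) = 0.6384
  v = (9 - (2.8)·0.6384 - (-2.5)·-1.1056) / (9.3) = 0.4783
  w = (10 - (0.2)·0.6384 - (3)·0.4783) / (-7.2) = -1.1719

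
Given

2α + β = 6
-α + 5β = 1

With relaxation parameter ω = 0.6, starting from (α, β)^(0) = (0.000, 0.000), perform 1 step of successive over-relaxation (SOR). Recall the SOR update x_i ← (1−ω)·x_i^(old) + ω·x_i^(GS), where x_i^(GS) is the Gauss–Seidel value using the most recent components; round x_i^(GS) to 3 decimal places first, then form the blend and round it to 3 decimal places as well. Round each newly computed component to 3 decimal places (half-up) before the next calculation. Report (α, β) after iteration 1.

(1.800, 0.336)

Iteration 1:
  α: GS value = (6 - (1)·0.000) / (2) = 3.000;  α ← (1−ω)·0.000 + ω·3.000 = 1.800
  β: GS value = (1 - (-1)·1.800) / (5) = 0.560;  β ← (1−ω)·0.000 + ω·0.560 = 0.336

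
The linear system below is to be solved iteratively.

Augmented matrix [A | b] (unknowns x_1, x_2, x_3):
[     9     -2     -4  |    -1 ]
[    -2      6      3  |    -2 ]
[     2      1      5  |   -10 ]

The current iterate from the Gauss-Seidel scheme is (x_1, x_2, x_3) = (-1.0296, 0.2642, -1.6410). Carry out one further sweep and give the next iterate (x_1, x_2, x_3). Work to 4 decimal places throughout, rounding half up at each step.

One sweep:
  x_1 = (-1 - (-2)·0.2642 - (-4)·-1.6410) / (9) = -0.7817
  x_2 = (-2 - (-2)·-0.7817 - (3)·-1.6410) / (6) = 0.2266
  x_3 = (-10 - (2)·-0.7817 - (1)·0.2266) / (5) = -1.7326

(-0.7817, 0.2266, -1.7326)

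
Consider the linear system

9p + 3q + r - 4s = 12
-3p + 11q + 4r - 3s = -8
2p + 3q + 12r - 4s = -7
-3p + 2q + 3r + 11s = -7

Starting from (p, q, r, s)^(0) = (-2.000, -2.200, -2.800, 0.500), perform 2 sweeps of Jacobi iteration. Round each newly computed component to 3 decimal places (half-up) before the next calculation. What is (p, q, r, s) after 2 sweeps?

Iteration 1:
  p = (12 - (3)·-2.200 - (1)·-2.800 - (-4)·0.500) / (9) = 2.600
  q = (-8 - (-3)·-2.000 - (4)·-2.800 - (-3)·0.500) / (11) = -0.118
  r = (-7 - (2)·-2.000 - (3)·-2.200 - (-4)·0.500) / (12) = 0.467
  s = (-7 - (-3)·-2.000 - (2)·-2.200 - (3)·-2.800) / (11) = -0.018
Iteration 2:
  p = (12 - (3)·-0.118 - (1)·0.467 - (-4)·-0.018) / (9) = 1.313
  q = (-8 - (-3)·2.600 - (4)·0.467 - (-3)·-0.018) / (11) = -0.193
  r = (-7 - (2)·2.600 - (3)·-0.118 - (-4)·-0.018) / (12) = -0.993
  s = (-7 - (-3)·2.600 - (2)·-0.118 - (3)·0.467) / (11) = -0.033

(1.313, -0.193, -0.993, -0.033)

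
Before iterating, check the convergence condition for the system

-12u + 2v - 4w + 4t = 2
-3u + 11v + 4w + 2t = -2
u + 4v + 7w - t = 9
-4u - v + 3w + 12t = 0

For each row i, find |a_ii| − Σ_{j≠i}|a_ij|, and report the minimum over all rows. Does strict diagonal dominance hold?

1

row 1: |-12| − (2+4+4) = 2
row 2: |11| − (3+4+2) = 2
row 3: |7| − (1+4+1) = 1
row 4: |12| − (4+1+3) = 4
minimum over rows = 1 → strictly diagonally dominant (convergence guaranteed)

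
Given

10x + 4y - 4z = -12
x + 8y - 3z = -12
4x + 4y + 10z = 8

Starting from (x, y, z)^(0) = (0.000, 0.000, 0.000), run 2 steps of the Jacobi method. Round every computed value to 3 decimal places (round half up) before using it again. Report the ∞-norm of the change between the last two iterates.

Iteration 1:
  x = (-12 - (4)·0.000 - (-4)·0.000) / (10) = -1.200
  y = (-12 - (1)·0.000 - (-3)·0.000) / (8) = -1.500
  z = (8 - (4)·0.000 - (4)·0.000) / (10) = 0.800
Iteration 2:
  x = (-12 - (4)·-1.500 - (-4)·0.800) / (10) = -0.280
  y = (-12 - (1)·-1.200 - (-3)·0.800) / (8) = -1.050
  z = (8 - (4)·-1.200 - (4)·-1.500) / (10) = 1.880
Change: (0.920, 0.450, 1.080) → max |·| = 1.080

1.080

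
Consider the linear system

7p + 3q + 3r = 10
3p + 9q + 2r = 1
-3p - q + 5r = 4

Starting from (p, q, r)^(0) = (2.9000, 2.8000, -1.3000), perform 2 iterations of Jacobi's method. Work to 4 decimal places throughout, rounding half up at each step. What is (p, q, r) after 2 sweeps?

Iteration 1:
  p = (10 - (3)·2.8000 - (3)·-1.3000) / (7) = 0.7857
  q = (1 - (3)·2.9000 - (2)·-1.3000) / (9) = -0.5667
  r = (4 - (-3)·2.9000 - (-1)·2.8000) / (5) = 3.1000
Iteration 2:
  p = (10 - (3)·-0.5667 - (3)·3.1000) / (7) = 0.3429
  q = (1 - (3)·0.7857 - (2)·3.1000) / (9) = -0.8397
  r = (4 - (-3)·0.7857 - (-1)·-0.5667) / (5) = 1.1581

(0.3429, -0.8397, 1.1581)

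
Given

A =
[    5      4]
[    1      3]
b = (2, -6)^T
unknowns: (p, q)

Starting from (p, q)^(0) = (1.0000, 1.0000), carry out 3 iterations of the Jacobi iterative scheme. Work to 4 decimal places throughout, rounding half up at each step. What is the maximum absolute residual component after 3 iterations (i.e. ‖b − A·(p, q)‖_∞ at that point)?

Iteration 1:
  p = (2 - (4)·1.0000) / (5) = -0.4000
  q = (-6 - (1)·1.0000) / (3) = -2.3333
Iteration 2:
  p = (2 - (4)·-2.3333) / (5) = 2.2666
  q = (-6 - (1)·-0.4000) / (3) = -1.8667
Iteration 3:
  p = (2 - (4)·-1.8667) / (5) = 1.8934
  q = (-6 - (1)·2.2666) / (3) = -2.7555
Residual b − A·x = (3.5550, 0.3731); ∞-norm = 3.5550

3.5550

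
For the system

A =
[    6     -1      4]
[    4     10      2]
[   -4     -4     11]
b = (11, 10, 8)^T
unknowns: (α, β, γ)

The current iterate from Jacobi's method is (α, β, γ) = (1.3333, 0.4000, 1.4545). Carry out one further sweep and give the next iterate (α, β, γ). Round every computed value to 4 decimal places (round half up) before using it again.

One sweep:
  α = (11 - (-1)·0.4000 - (4)·1.4545) / (6) = 0.9303
  β = (10 - (4)·1.3333 - (2)·1.4545) / (10) = 0.1758
  γ = (8 - (-4)·1.3333 - (-4)·0.4000) / (11) = 1.3576

(0.9303, 0.1758, 1.3576)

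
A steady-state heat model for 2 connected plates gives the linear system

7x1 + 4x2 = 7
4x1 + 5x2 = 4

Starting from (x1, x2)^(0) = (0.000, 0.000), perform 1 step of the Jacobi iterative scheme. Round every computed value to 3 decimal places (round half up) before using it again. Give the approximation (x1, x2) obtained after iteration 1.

Iteration 1:
  x1 = (7 - (4)·0.000) / (7) = 1.000
  x2 = (4 - (4)·0.000) / (5) = 0.800

(1.000, 0.800)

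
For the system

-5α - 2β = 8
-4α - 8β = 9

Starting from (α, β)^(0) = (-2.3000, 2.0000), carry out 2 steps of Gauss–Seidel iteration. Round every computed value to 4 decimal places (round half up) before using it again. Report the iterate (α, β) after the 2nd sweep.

Iteration 1:
  α = (8 - (-2)·2.0000) / (-5) = -2.4000
  β = (9 - (-4)·-2.4000) / (-8) = 0.0750
Iteration 2:
  α = (8 - (-2)·0.0750) / (-5) = -1.6300
  β = (9 - (-4)·-1.6300) / (-8) = -0.3100

(-1.6300, -0.3100)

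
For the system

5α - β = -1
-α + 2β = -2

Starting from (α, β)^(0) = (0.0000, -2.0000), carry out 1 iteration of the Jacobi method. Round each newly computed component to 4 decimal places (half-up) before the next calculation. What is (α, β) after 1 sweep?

Iteration 1:
  α = (-1 - (-1)·-2.0000) / (5) = -0.6000
  β = (-2 - (-1)·0.0000) / (2) = -1.0000

(-0.6000, -1.0000)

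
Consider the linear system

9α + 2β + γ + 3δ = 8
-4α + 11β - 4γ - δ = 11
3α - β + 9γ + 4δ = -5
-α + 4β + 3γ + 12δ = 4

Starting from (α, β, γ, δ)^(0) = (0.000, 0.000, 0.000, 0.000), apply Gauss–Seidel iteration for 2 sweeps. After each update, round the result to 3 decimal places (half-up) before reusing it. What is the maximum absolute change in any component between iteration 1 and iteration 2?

Iteration 1:
  α = (8 - (2)·0.000 - (1)·0.000 - (3)·0.000) / (9) = 0.889
  β = (11 - (-4)·0.889 - (-4)·0.000 - (-1)·0.000) / (11) = 1.323
  γ = (-5 - (3)·0.889 - (-1)·1.323 - (4)·0.000) / (9) = -0.705
  δ = (4 - (-1)·0.889 - (4)·1.323 - (3)·-0.705) / (12) = 0.143
Iteration 2:
  α = (8 - (2)·1.323 - (1)·-0.705 - (3)·0.143) / (9) = 0.626
  β = (11 - (-4)·0.626 - (-4)·-0.705 - (-1)·0.143) / (11) = 0.984
  γ = (-5 - (3)·0.626 - (-1)·0.984 - (4)·0.143) / (9) = -0.718
  δ = (4 - (-1)·0.626 - (4)·0.984 - (3)·-0.718) / (12) = 0.237
Change: (-0.263, -0.339, -0.013, 0.094) → max |·| = 0.339

0.339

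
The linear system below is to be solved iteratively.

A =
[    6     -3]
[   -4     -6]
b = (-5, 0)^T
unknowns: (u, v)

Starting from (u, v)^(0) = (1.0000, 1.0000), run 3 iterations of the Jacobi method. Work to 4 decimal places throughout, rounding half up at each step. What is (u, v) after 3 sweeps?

Iteration 1:
  u = (-5 - (-3)·1.0000) / (6) = -0.3333
  v = (0 - (-4)·1.0000) / (-6) = -0.6667
Iteration 2:
  u = (-5 - (-3)·-0.6667) / (6) = -1.1667
  v = (0 - (-4)·-0.3333) / (-6) = 0.2222
Iteration 3:
  u = (-5 - (-3)·0.2222) / (6) = -0.7222
  v = (0 - (-4)·-1.1667) / (-6) = 0.7778

(-0.7222, 0.7778)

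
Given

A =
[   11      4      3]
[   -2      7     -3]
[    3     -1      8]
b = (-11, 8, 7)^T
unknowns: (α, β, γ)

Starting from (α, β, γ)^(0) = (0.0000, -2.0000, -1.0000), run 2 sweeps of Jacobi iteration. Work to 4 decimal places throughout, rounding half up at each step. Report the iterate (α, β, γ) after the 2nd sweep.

(-1.4302, 1.4107, 0.9643)

Iteration 1:
  α = (-11 - (4)·-2.0000 - (3)·-1.0000) / (11) = 0.0000
  β = (8 - (-2)·0.0000 - (-3)·-1.0000) / (7) = 0.7143
  γ = (7 - (3)·0.0000 - (-1)·-2.0000) / (8) = 0.6250
Iteration 2:
  α = (-11 - (4)·0.7143 - (3)·0.6250) / (11) = -1.4302
  β = (8 - (-2)·0.0000 - (-3)·0.6250) / (7) = 1.4107
  γ = (7 - (3)·0.0000 - (-1)·0.7143) / (8) = 0.9643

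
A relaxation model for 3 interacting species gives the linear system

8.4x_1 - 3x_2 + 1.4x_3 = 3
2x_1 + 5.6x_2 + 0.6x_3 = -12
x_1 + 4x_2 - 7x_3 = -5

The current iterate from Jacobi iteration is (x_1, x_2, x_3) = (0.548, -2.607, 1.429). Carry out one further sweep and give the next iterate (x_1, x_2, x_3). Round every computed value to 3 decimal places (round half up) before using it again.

(-0.812, -2.492, -0.697)

One sweep:
  x_1 = (3 - (-3)·-2.607 - (1.4)·1.429) / (8.4) = -0.812
  x_2 = (-12 - (2)·0.548 - (0.6)·1.429) / (5.6) = -2.492
  x_3 = (-5 - (1)·0.548 - (4)·-2.607) / (-7) = -0.697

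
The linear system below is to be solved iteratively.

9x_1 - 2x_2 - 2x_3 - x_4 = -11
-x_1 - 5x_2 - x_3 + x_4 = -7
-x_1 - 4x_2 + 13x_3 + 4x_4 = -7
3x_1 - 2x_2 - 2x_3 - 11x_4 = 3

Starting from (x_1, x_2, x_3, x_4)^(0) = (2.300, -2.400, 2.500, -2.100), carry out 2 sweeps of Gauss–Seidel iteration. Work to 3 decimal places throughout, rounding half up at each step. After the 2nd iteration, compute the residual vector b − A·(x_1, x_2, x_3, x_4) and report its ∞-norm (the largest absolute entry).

Iteration 1:
  x_1 = (-11 - (-2)·-2.400 - (-2)·2.500 - (-1)·-2.100) / (9) = -1.433
  x_2 = (-7 - (-1)·-1.433 - (-1)·2.500 - (1)·-2.100) / (-5) = 0.767
  x_3 = (-7 - (-1)·-1.433 - (-4)·0.767 - (4)·-2.100) / (13) = 0.233
  x_4 = (3 - (3)·-1.433 - (-2)·0.767 - (-2)·0.233) / (-11) = -0.845
Iteration 2:
  x_1 = (-11 - (-2)·0.767 - (-2)·0.233 - (-1)·-0.845) / (9) = -1.094
  x_2 = (-7 - (-1)·-1.094 - (-1)·0.233 - (1)·-0.845) / (-5) = 1.403
  x_3 = (-7 - (-1)·-1.094 - (-4)·1.403 - (4)·-0.845) / (13) = 0.069
  x_4 = (3 - (3)·-1.094 - (-2)·1.403 - (-2)·0.069) / (-11) = -0.839
Residual b − A·x = (0.951, -0.171, -0.023, -0.003); ∞-norm = 0.951

0.951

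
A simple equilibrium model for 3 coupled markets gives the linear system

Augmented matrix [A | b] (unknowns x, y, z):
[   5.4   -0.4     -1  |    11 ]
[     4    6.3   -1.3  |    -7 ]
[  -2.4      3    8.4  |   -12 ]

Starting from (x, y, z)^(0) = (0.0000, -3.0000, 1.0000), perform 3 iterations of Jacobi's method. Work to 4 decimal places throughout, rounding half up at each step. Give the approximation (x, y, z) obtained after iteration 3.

Iteration 1:
  x = (11 - (-0.4)·-3.0000 - (-1)·1.0000) / (5.4) = 2.0000
  y = (-7 - (4)·0.0000 - (-1.3)·1.0000) / (6.3) = -0.9048
  z = (-12 - (-2.4)·0.0000 - (3)·-3.0000) / (8.4) = -0.3571
Iteration 2:
  x = (11 - (-0.4)·-0.9048 - (-1)·-0.3571) / (5.4) = 1.9039
  y = (-7 - (4)·2.0000 - (-1.3)·-0.3571) / (6.3) = -2.4546
  z = (-12 - (-2.4)·2.0000 - (3)·-0.9048) / (8.4) = -0.5340
Iteration 3:
  x = (11 - (-0.4)·-2.4546 - (-1)·-0.5340) / (5.4) = 1.7563
  y = (-7 - (4)·1.9039 - (-1.3)·-0.5340) / (6.3) = -2.4301
  z = (-12 - (-2.4)·1.9039 - (3)·-2.4546) / (8.4) = -0.0080

(1.7563, -2.4301, -0.0080)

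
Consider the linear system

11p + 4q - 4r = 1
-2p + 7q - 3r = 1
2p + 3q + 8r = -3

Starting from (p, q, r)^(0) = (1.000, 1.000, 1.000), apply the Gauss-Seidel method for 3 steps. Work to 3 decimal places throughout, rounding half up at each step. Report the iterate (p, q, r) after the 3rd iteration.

(0.099, 0.084, -0.431)

Iteration 1:
  p = (1 - (4)·1.000 - (-4)·1.000) / (11) = 0.091
  q = (1 - (-2)·0.091 - (-3)·1.000) / (7) = 0.597
  r = (-3 - (2)·0.091 - (3)·0.597) / (8) = -0.622
Iteration 2:
  p = (1 - (4)·0.597 - (-4)·-0.622) / (11) = -0.352
  q = (1 - (-2)·-0.352 - (-3)·-0.622) / (7) = -0.224
  r = (-3 - (2)·-0.352 - (3)·-0.224) / (8) = -0.203
Iteration 3:
  p = (1 - (4)·-0.224 - (-4)·-0.203) / (11) = 0.099
  q = (1 - (-2)·0.099 - (-3)·-0.203) / (7) = 0.084
  r = (-3 - (2)·0.099 - (3)·0.084) / (8) = -0.431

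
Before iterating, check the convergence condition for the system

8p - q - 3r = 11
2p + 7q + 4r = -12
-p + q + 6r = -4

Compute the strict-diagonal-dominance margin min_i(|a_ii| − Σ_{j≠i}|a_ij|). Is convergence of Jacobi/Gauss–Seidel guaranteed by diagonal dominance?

1

row 1: |8| − (1+3) = 4
row 2: |7| − (2+4) = 1
row 3: |6| − (1+1) = 4
minimum over rows = 1 → strictly diagonally dominant (convergence guaranteed)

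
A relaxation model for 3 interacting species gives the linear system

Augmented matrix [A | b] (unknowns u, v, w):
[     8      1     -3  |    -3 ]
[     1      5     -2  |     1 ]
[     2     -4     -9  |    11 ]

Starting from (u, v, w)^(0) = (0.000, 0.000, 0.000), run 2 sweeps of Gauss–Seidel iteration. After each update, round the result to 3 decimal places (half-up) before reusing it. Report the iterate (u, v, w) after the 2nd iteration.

(-0.945, -0.182, -1.351)

Iteration 1:
  u = (-3 - (1)·0.000 - (-3)·0.000) / (8) = -0.375
  v = (1 - (1)·-0.375 - (-2)·0.000) / (5) = 0.275
  w = (11 - (2)·-0.375 - (-4)·0.275) / (-9) = -1.428
Iteration 2:
  u = (-3 - (1)·0.275 - (-3)·-1.428) / (8) = -0.945
  v = (1 - (1)·-0.945 - (-2)·-1.428) / (5) = -0.182
  w = (11 - (2)·-0.945 - (-4)·-0.182) / (-9) = -1.351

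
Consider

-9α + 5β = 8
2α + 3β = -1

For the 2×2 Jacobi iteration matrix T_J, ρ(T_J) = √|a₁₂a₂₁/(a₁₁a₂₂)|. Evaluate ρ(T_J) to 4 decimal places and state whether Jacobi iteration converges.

a₁₂a₂₁/(a₁₁a₂₂) = (5)·(2) / ((-9)·(3)) = -0.370370
ρ = √|-0.370370| = √0.370370 = 0.6086
ρ < 1, so Jacobi converges

0.6086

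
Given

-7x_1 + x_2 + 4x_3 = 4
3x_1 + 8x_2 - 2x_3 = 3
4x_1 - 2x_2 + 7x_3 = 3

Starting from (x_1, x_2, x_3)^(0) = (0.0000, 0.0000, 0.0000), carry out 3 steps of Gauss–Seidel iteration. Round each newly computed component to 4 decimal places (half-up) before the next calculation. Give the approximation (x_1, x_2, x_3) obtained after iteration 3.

(-0.1589, 0.5781, 0.6845)

Iteration 1:
  x_1 = (4 - (1)·0.0000 - (4)·0.0000) / (-7) = -0.5714
  x_2 = (3 - (3)·-0.5714 - (-2)·0.0000) / (8) = 0.5893
  x_3 = (3 - (4)·-0.5714 - (-2)·0.5893) / (7) = 0.9235
Iteration 2:
  x_1 = (4 - (1)·0.5893 - (4)·0.9235) / (-7) = 0.0405
  x_2 = (3 - (3)·0.0405 - (-2)·0.9235) / (8) = 0.5907
  x_3 = (3 - (4)·0.0405 - (-2)·0.5907) / (7) = 0.5742
Iteration 3:
  x_1 = (4 - (1)·0.5907 - (4)·0.5742) / (-7) = -0.1589
  x_2 = (3 - (3)·-0.1589 - (-2)·0.5742) / (8) = 0.5781
  x_3 = (3 - (4)·-0.1589 - (-2)·0.5781) / (7) = 0.6845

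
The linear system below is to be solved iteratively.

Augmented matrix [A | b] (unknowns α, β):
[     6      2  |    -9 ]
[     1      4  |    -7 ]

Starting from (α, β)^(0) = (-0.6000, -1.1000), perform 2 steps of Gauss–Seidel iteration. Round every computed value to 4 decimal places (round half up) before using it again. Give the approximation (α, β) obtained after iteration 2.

(-1.0111, -1.4972)

Iteration 1:
  α = (-9 - (2)·-1.1000) / (6) = -1.1333
  β = (-7 - (1)·-1.1333) / (4) = -1.4667
Iteration 2:
  α = (-9 - (2)·-1.4667) / (6) = -1.0111
  β = (-7 - (1)·-1.0111) / (4) = -1.4972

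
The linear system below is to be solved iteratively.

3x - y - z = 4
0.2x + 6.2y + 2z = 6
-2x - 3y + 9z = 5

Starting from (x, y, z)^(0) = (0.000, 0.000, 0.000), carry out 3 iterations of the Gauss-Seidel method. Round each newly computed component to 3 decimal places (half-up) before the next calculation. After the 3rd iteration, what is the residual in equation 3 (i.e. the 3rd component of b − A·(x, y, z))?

Iteration 1:
  x = (4 - (-1)·0.000 - (-1)·0.000) / (3) = 1.333
  y = (6 - (0.2)·1.333 - (2)·0.000) / (6.2) = 0.925
  z = (5 - (-2)·1.333 - (-3)·0.925) / (9) = 1.160
Iteration 2:
  x = (4 - (-1)·0.925 - (-1)·1.160) / (3) = 2.028
  y = (6 - (0.2)·2.028 - (2)·1.160) / (6.2) = 0.528
  z = (5 - (-2)·2.028 - (-3)·0.528) / (9) = 1.182
Iteration 3:
  x = (4 - (-1)·0.528 - (-1)·1.182) / (3) = 1.903
  y = (6 - (0.2)·1.903 - (2)·1.182) / (6.2) = 0.525
  z = (5 - (-2)·1.903 - (-3)·0.525) / (9) = 1.153
Residual b − A·x = (-0.031, 0.058, 0.004)

0.004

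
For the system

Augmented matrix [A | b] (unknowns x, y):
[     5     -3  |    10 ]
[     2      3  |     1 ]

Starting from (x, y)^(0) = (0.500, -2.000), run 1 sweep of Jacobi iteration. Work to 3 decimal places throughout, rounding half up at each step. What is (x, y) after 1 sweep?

Iteration 1:
  x = (10 - (-3)·-2.000) / (5) = 0.800
  y = (1 - (2)·0.500) / (3) = 0.000

(0.800, 0.000)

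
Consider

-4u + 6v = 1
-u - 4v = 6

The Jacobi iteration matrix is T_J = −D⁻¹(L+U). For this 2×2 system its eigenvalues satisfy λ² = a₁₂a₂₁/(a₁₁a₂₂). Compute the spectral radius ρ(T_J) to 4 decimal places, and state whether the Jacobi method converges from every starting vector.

0.6124

a₁₂a₂₁/(a₁₁a₂₂) = (6)·(-1) / ((-4)·(-4)) = -0.375000
ρ = √|-0.375000| = √0.375000 = 0.6124
ρ < 1, so Jacobi converges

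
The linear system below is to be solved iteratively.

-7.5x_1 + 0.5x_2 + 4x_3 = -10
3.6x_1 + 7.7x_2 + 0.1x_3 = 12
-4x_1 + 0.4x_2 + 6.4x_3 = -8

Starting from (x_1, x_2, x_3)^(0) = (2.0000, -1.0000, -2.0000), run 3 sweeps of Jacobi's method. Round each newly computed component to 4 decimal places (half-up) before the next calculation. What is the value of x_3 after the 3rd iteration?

-0.4603

Iteration 1:
  x_1 = (-10 - (0.5)·-1.0000 - (4)·-2.0000) / (-7.5) = 0.2000
  x_2 = (12 - (3.6)·2.0000 - (0.1)·-2.0000) / (7.7) = 0.6494
  x_3 = (-8 - (-4)·2.0000 - (0.4)·-1.0000) / (6.4) = 0.0625
Iteration 2:
  x_1 = (-10 - (0.5)·0.6494 - (4)·0.0625) / (-7.5) = 1.4100
  x_2 = (12 - (3.6)·0.2000 - (0.1)·0.0625) / (7.7) = 1.4641
  x_3 = (-8 - (-4)·0.2000 - (0.4)·0.6494) / (6.4) = -1.1656
Iteration 3:
  x_1 = (-10 - (0.5)·1.4641 - (4)·-1.1656) / (-7.5) = 0.8093
  x_2 = (12 - (3.6)·1.4100 - (0.1)·-1.1656) / (7.7) = 0.9144
  x_3 = (-8 - (-4)·1.4100 - (0.4)·1.4641) / (6.4) = -0.4603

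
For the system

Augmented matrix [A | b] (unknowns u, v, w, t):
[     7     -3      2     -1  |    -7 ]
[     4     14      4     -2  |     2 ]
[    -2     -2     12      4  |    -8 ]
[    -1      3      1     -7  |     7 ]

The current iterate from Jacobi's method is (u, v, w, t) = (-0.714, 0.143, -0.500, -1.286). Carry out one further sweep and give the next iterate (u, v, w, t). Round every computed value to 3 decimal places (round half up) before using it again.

(-0.980, 0.306, -0.333, -0.908)

One sweep:
  u = (-7 - (-3)·0.143 - (2)·-0.500 - (-1)·-1.286) / (7) = -0.980
  v = (2 - (4)·-0.714 - (4)·-0.500 - (-2)·-1.286) / (14) = 0.306
  w = (-8 - (-2)·-0.714 - (-2)·0.143 - (4)·-1.286) / (12) = -0.333
  t = (7 - (-1)·-0.714 - (3)·0.143 - (1)·-0.500) / (-7) = -0.908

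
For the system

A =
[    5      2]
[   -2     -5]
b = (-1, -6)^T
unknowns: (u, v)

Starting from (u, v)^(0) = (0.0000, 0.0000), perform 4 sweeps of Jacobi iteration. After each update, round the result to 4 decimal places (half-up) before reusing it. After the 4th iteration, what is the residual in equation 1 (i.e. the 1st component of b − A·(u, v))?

-0.0256

Iteration 1:
  u = (-1 - (2)·0.0000) / (5) = -0.2000
  v = (-6 - (-2)·0.0000) / (-5) = 1.2000
Iteration 2:
  u = (-1 - (2)·1.2000) / (5) = -0.6800
  v = (-6 - (-2)·-0.2000) / (-5) = 1.2800
Iteration 3:
  u = (-1 - (2)·1.2800) / (5) = -0.7120
  v = (-6 - (-2)·-0.6800) / (-5) = 1.4720
Iteration 4:
  u = (-1 - (2)·1.4720) / (5) = -0.7888
  v = (-6 - (-2)·-0.7120) / (-5) = 1.4848
Residual b − A·x = (-0.0256, -0.1536)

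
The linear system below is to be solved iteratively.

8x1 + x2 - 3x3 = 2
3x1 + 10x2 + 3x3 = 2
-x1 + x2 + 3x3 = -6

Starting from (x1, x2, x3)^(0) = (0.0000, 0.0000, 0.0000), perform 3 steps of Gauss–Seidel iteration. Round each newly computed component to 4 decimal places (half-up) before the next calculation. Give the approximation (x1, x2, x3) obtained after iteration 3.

Iteration 1:
  x1 = (2 - (1)·0.0000 - (-3)·0.0000) / (8) = 0.2500
  x2 = (2 - (3)·0.2500 - (3)·0.0000) / (10) = 0.1250
  x3 = (-6 - (-1)·0.2500 - (1)·0.1250) / (3) = -1.9583
Iteration 2:
  x1 = (2 - (1)·0.1250 - (-3)·-1.9583) / (8) = -0.5000
  x2 = (2 - (3)·-0.5000 - (3)·-1.9583) / (10) = 0.9375
  x3 = (-6 - (-1)·-0.5000 - (1)·0.9375) / (3) = -2.4792
Iteration 3:
  x1 = (2 - (1)·0.9375 - (-3)·-2.4792) / (8) = -0.7969
  x2 = (2 - (3)·-0.7969 - (3)·-2.4792) / (10) = 1.1828
  x3 = (-6 - (-1)·-0.7969 - (1)·1.1828) / (3) = -2.6599

(-0.7969, 1.1828, -2.6599)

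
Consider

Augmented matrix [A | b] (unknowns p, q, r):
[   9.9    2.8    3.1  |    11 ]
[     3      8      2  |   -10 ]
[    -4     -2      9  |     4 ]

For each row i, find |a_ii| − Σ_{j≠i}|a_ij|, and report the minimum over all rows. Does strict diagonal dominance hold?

3

row 1: |9.9| − (2.8+3.1) = 4
row 2: |8| − (3+2) = 3
row 3: |9| − (4+2) = 3
minimum over rows = 3 → strictly diagonally dominant (convergence guaranteed)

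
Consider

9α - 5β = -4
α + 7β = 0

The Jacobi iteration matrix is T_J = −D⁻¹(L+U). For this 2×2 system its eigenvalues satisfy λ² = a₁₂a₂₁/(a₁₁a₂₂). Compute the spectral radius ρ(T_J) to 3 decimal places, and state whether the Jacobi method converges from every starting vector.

0.282

a₁₂a₂₁/(a₁₁a₂₂) = (-5)·(1) / ((9)·(7)) = -0.079365
ρ = √|-0.079365| = √0.079365 = 0.282
ρ < 1, so Jacobi converges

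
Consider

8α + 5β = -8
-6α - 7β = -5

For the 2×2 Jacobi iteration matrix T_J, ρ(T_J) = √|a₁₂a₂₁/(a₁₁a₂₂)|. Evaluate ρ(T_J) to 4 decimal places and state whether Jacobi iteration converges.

0.7319

a₁₂a₂₁/(a₁₁a₂₂) = (5)·(-6) / ((8)·(-7)) = 0.535714
ρ = √|0.535714| = √0.535714 = 0.7319
ρ < 1, so Jacobi converges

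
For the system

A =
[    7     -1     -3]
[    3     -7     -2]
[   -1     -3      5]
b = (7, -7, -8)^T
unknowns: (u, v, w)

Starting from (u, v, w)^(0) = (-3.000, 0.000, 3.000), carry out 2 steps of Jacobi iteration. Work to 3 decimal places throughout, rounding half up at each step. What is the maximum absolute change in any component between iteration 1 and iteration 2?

3.751

Iteration 1:
  u = (7 - (-1)·0.000 - (-3)·3.000) / (7) = 2.286
  v = (-7 - (3)·-3.000 - (-2)·3.000) / (-7) = -1.143
  w = (-8 - (-1)·-3.000 - (-3)·0.000) / (5) = -2.200
Iteration 2:
  u = (7 - (-1)·-1.143 - (-3)·-2.200) / (7) = -0.106
  v = (-7 - (3)·2.286 - (-2)·-2.200) / (-7) = 2.608
  w = (-8 - (-1)·2.286 - (-3)·-1.143) / (5) = -1.829
Change: (-2.392, 3.751, 0.371) → max |·| = 3.751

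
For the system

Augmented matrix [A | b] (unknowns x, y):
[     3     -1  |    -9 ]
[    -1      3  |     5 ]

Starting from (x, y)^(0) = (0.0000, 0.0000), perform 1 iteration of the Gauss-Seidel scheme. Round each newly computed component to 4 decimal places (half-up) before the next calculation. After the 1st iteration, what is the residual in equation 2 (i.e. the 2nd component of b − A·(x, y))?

Iteration 1:
  x = (-9 - (-1)·0.0000) / (3) = -3.0000
  y = (5 - (-1)·-3.0000) / (3) = 0.6667
Residual b − A·x = (0.6667, -0.0001)

-0.0001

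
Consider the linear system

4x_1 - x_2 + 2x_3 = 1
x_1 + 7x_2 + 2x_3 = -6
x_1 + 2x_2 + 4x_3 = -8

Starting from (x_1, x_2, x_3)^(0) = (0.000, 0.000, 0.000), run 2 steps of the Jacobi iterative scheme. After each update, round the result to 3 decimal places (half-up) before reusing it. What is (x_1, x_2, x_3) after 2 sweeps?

(1.036, -0.321, -1.634)

Iteration 1:
  x_1 = (1 - (-1)·0.000 - (2)·0.000) / (4) = 0.250
  x_2 = (-6 - (1)·0.000 - (2)·0.000) / (7) = -0.857
  x_3 = (-8 - (1)·0.000 - (2)·0.000) / (4) = -2.000
Iteration 2:
  x_1 = (1 - (-1)·-0.857 - (2)·-2.000) / (4) = 1.036
  x_2 = (-6 - (1)·0.250 - (2)·-2.000) / (7) = -0.321
  x_3 = (-8 - (1)·0.250 - (2)·-0.857) / (4) = -1.634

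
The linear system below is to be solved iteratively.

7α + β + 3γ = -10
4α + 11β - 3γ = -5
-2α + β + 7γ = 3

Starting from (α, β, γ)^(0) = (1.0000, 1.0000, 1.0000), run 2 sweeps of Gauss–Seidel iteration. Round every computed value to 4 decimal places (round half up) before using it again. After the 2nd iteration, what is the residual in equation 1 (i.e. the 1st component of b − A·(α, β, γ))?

Iteration 1:
  α = (-10 - (1)·1.0000 - (3)·1.0000) / (7) = -2.0000
  β = (-5 - (4)·-2.0000 - (-3)·1.0000) / (11) = 0.5455
  γ = (3 - (-2)·-2.0000 - (1)·0.5455) / (7) = -0.2208
Iteration 2:
  α = (-10 - (1)·0.5455 - (3)·-0.2208) / (7) = -1.4119
  β = (-5 - (4)·-1.4119 - (-3)·-0.2208) / (11) = -0.0013
  γ = (3 - (-2)·-1.4119 - (1)·-0.0013) / (7) = 0.0254
Residual b − A·x = (-0.1916, 0.7381, -0.0003)

-0.1916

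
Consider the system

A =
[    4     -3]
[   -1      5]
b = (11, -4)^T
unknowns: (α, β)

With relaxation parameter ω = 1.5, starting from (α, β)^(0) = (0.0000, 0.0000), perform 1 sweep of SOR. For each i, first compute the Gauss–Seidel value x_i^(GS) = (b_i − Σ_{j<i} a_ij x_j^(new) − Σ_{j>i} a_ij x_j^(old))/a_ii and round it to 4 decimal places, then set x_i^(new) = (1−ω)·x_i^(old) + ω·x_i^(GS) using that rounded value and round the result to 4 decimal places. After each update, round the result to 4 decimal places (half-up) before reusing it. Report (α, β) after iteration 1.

(4.1250, 0.0375)

Iteration 1:
  α: GS value = (11 - (-3)·0.0000) / (4) = 2.7500;  α ← (1−ω)·0.0000 + ω·2.7500 = 4.1250
  β: GS value = (-4 - (-1)·4.1250) / (5) = 0.0250;  β ← (1−ω)·0.0000 + ω·0.0250 = 0.0375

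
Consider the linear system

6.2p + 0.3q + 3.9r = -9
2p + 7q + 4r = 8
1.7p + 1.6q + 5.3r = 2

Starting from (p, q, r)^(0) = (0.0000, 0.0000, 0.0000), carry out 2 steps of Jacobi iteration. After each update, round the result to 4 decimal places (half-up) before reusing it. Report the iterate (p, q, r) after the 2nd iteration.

(-1.7443, 1.3419, 0.4979)

Iteration 1:
  p = (-9 - (0.3)·0.0000 - (3.9)·0.0000) / (6.2) = -1.4516
  q = (8 - (2)·0.0000 - (4)·0.0000) / (7) = 1.1429
  r = (2 - (1.7)·0.0000 - (1.6)·0.0000) / (5.3) = 0.3774
Iteration 2:
  p = (-9 - (0.3)·1.1429 - (3.9)·0.3774) / (6.2) = -1.7443
  q = (8 - (2)·-1.4516 - (4)·0.3774) / (7) = 1.3419
  r = (2 - (1.7)·-1.4516 - (1.6)·1.1429) / (5.3) = 0.4979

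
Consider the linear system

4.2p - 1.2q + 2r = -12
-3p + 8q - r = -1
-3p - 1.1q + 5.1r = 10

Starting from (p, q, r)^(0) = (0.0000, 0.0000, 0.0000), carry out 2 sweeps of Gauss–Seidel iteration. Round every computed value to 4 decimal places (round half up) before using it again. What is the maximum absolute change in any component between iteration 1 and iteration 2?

Iteration 1:
  p = (-12 - (-1.2)·0.0000 - (2)·0.0000) / (4.2) = -2.8571
  q = (-1 - (-3)·-2.8571 - (-1)·0.0000) / (8) = -1.1964
  r = (10 - (-3)·-2.8571 - (-1.1)·-1.1964) / (5.1) = 0.0221
Iteration 2:
  p = (-12 - (-1.2)·-1.1964 - (2)·0.0221) / (4.2) = -3.2095
  q = (-1 - (-3)·-3.2095 - (-1)·0.0221) / (8) = -1.3258
  r = (10 - (-3)·-3.2095 - (-1.1)·-1.3258) / (5.1) = -0.2131
Change: (-0.3524, -0.1294, -0.2352) → max |·| = 0.3524

0.3524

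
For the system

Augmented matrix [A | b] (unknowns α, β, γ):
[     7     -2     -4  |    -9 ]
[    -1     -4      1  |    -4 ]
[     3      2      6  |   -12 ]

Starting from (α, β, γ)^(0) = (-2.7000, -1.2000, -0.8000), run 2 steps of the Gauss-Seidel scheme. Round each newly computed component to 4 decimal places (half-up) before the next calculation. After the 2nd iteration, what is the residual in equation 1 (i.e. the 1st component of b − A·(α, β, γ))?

Iteration 1:
  α = (-9 - (-2)·-1.2000 - (-4)·-0.8000) / (7) = -2.0857
  β = (-4 - (-1)·-2.0857 - (1)·-0.8000) / (-4) = 1.3214
  γ = (-12 - (3)·-2.0857 - (2)·1.3214) / (6) = -1.3976
Iteration 2:
  α = (-9 - (-2)·1.3214 - (-4)·-1.3976) / (7) = -1.7068
  β = (-4 - (-1)·-1.7068 - (1)·-1.3976) / (-4) = 1.0773
  γ = (-12 - (3)·-1.7068 - (2)·1.0773) / (6) = -1.5057
Residual b − A·x = (-0.9206, 0.1081, 0.0000)

-0.9206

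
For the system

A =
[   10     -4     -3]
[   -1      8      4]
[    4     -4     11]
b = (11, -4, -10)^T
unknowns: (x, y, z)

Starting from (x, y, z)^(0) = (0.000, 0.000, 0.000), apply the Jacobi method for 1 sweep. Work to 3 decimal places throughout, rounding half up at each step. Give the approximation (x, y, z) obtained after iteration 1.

Iteration 1:
  x = (11 - (-4)·0.000 - (-3)·0.000) / (10) = 1.100
  y = (-4 - (-1)·0.000 - (4)·0.000) / (8) = -0.500
  z = (-10 - (4)·0.000 - (-4)·0.000) / (11) = -0.909

(1.100, -0.500, -0.909)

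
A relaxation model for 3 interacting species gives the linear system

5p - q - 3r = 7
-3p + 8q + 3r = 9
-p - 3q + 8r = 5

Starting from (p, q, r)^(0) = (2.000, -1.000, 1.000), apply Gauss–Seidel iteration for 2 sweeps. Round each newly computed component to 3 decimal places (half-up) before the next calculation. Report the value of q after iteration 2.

Iteration 1:
  p = (7 - (-1)·-1.000 - (-3)·1.000) / (5) = 1.800
  q = (9 - (-3)·1.800 - (3)·1.000) / (8) = 1.425
  r = (5 - (-1)·1.800 - (-3)·1.425) / (8) = 1.384
Iteration 2:
  p = (7 - (-1)·1.425 - (-3)·1.384) / (5) = 2.515
  q = (9 - (-3)·2.515 - (3)·1.384) / (8) = 1.549
  r = (5 - (-1)·2.515 - (-3)·1.549) / (8) = 1.520

1.549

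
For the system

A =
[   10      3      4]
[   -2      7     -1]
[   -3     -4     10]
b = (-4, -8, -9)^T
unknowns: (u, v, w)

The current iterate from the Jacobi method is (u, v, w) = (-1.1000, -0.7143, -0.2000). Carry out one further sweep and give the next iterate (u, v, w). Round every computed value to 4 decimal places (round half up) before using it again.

(-0.1057, -1.4857, -1.5157)

One sweep:
  u = (-4 - (3)·-0.7143 - (4)·-0.2000) / (10) = -0.1057
  v = (-8 - (-2)·-1.1000 - (-1)·-0.2000) / (7) = -1.4857
  w = (-9 - (-3)·-1.1000 - (-4)·-0.7143) / (10) = -1.5157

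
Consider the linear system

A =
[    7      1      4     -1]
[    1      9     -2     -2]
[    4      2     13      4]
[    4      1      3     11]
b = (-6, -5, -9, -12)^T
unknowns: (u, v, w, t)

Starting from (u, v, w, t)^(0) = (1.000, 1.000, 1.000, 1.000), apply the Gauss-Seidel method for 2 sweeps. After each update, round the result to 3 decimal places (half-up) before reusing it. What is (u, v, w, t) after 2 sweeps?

(-0.600, -0.709, -0.269, -0.735)

Iteration 1:
  u = (-6 - (1)·1.000 - (4)·1.000 - (-1)·1.000) / (7) = -1.429
  v = (-5 - (1)·-1.429 - (-2)·1.000 - (-2)·1.000) / (9) = 0.048
  w = (-9 - (4)·-1.429 - (2)·0.048 - (4)·1.000) / (13) = -0.568
  t = (-12 - (4)·-1.429 - (1)·0.048 - (3)·-0.568) / (11) = -0.421
Iteration 2:
  u = (-6 - (1)·0.048 - (4)·-0.568 - (-1)·-0.421) / (7) = -0.600
  v = (-5 - (1)·-0.600 - (-2)·-0.568 - (-2)·-0.421) / (9) = -0.709
  w = (-9 - (4)·-0.600 - (2)·-0.709 - (4)·-0.421) / (13) = -0.269
  t = (-12 - (4)·-0.600 - (1)·-0.709 - (3)·-0.269) / (11) = -0.735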